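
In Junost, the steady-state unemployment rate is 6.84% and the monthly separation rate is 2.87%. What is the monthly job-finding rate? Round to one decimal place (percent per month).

From u* = s/(s+f): f = s·(1−u)/u.
f = 2.87 × (1 − 0.0684) / 0.0684 = 2.6737 / 0.0684 ≈ 39.1% per month.

Job-finding rate ≈ 39.1% per month.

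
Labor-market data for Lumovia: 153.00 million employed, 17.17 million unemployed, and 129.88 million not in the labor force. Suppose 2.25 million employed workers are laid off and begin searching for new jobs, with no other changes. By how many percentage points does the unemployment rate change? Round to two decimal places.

The unemployment rate changes by +1.32 percentage points.

Initially, labor force = 153.00 + 17.17 = 170.17 million, so u = 17.17/170.17 = 10.09%.
After the change, employed falls and unemployed rises by 2.25; labor force unchanged → E = 150.75, U = 19.42, labor force = 170.17 million.
New unemployment rate = 19.42 / 170.17 = 11.41%.
Change = 11.41% − 10.09% = +1.32 percentage points.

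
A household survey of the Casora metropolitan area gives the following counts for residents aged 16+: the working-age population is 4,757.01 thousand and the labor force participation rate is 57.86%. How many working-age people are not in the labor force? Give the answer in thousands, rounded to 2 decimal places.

About 2,004.60 thousand are not in the labor force.

Share not in the labor force = 1 − 0.5786 = 0.4214.
Not in labor force = 0.4214 × 4,757.01 ≈ 2,004.60 thousand.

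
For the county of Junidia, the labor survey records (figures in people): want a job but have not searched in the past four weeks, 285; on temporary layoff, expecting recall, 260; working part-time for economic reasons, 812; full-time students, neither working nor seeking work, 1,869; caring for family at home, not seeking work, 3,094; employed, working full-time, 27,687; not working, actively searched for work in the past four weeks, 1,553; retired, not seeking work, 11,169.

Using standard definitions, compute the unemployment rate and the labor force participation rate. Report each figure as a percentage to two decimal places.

Unemployment rate ≈ 5.98%; labor force participation rate ≈ 64.87%.

Employed = 812 + 27,687 = 28,499 (anyone who worked, including part-time for economic reasons, counts as employed).
Unemployed = 260 + 1,553 = 1,813 (jobless and actively searching, or on temporary layoff).
Labor force = 28,499 + 1,813 = 30,312.
Not in labor force = 285 + 1,869 + 3,094 + 11,169 = 16,417 (those not working and not actively searching are outside the labor force — including those who want a job but have given up searching).
Civilian working-age population = 30,312 + 16,417 = 46,729.
Unemployment rate = 1,813 / 30,312 = 5.98%.
Labor force participation rate = 30,312 / 46,729 = 64.87%.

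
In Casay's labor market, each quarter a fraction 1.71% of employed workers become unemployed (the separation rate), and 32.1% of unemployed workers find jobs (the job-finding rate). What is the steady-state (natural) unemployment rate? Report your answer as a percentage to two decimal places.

At steady state the flows balance: s·E = f·U, so U/(E+U) = s/(s+f).
u* = 1.71 / (1.71 + 32.1) = 1.71 / 33.81 = 5.06%.

Steady-state unemployment rate ≈ 5.06%.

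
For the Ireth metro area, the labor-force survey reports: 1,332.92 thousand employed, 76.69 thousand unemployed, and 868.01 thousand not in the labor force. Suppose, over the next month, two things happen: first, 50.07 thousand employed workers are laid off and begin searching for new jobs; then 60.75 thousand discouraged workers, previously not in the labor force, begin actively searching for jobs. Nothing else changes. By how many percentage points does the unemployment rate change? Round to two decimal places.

Initially, labor force = 1,332.92 + 76.69 = 1,409.61 thousand, so u = 76.69/1,409.61 = 5.44%.
After the first change, employed falls and unemployed rises by 50.07; labor force unchanged → E = 1,282.85, U = 126.76, labor force = 1,409.61 thousand.
After the second change, unemployed and labor force both rise by 60.75 → E = 1,282.85, U = 187.51, labor force = 1,470.36 thousand.
New unemployment rate = 187.51 / 1,470.36 = 12.75%.
Change = 12.75% − 5.44% = +7.31 percentage points.

The unemployment rate changes by +7.31 percentage points.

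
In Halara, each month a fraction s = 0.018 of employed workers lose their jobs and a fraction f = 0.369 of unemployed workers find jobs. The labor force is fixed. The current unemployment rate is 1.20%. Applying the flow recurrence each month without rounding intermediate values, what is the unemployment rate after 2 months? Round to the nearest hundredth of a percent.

Unemployment rate after two months ≈ 3.35%.

With a fixed labor force, u_{t+1} = u_t + s·(1−u_t) − f·u_t = u_t·(1−s−f) + s.
Here 1−s−f = 0.613 and s = 0.018.
u_1 = 0.012000 × 0.613 + 0.018 = 0.025356.
u_2 = 0.025356 × 0.613 + 0.018 = 0.033543.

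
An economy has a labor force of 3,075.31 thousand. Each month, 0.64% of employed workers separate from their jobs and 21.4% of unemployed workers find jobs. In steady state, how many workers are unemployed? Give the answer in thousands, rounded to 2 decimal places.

About 89.30 thousand are unemployed in steady state.

Steady-state unemployment rate u* = s/(s+f) = 0.64/(0.64+21.4) = 0.029038.
Unemployed = u* × labor force = 0.029038 × 3,075.31 ≈ 89.30 thousand.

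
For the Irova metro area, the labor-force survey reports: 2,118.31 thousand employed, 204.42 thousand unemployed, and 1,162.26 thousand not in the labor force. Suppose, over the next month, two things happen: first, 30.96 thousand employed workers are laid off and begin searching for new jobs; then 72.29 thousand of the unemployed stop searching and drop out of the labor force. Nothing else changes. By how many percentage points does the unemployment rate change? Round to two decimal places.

Initially, labor force = 2,118.31 + 204.42 = 2,322.73 thousand, so u = 204.42/2,322.73 = 8.80%.
After the first change, employed falls and unemployed rises by 30.96; labor force unchanged → E = 2,087.35, U = 235.38, labor force = 2,322.73 thousand.
After the second change, unemployed and labor force both fall by 72.29 → E = 2,087.35, U = 163.09, labor force = 2,250.44 thousand.
New unemployment rate = 163.09 / 2,250.44 = 7.25%.
Change = 7.25% − 8.80% = −1.55 percentage points.

The unemployment rate changes by −1.55 percentage points.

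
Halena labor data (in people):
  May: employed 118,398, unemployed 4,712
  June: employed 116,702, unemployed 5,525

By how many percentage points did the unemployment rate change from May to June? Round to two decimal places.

The unemployment rate changed by +0.69 percentage points.

May: labor force = 118,398 + 4,712 = 123,110; u = 4,712/123,110 = 3.83%.
June: labor force = 116,702 + 5,525 = 122,227; u = 5,525/122,227 = 4.52%.
Change = 4.52% − 3.83% = +0.69 pp.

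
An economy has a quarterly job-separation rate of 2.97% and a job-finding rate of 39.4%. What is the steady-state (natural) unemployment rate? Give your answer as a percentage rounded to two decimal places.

Steady-state unemployment rate ≈ 7.01%.

At steady state the flows balance: s·E = f·U, so U/(E+U) = s/(s+f).
u* = 2.97 / (2.97 + 39.4) = 2.97 / 42.37 = 7.01%.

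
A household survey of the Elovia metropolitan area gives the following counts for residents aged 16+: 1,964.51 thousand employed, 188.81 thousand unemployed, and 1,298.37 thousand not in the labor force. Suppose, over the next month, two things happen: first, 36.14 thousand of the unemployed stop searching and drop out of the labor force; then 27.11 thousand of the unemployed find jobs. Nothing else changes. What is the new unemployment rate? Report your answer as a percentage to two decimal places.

New unemployment rate ≈ 5.93%.

Initially, labor force = 1,964.51 + 188.81 = 2,153.32 thousand, so u = 188.81/2,153.32 = 8.77%.
After the first change, unemployed and labor force both fall by 36.14 → E = 1,964.51, U = 152.67, labor force = 2,117.18 thousand.
After the second change, unemployed falls and employed rises by 27.11; labor force unchanged → E = 1,991.62, U = 125.56, labor force = 2,117.18 thousand.
New unemployment rate = 125.56 / 2,117.18 = 5.93%.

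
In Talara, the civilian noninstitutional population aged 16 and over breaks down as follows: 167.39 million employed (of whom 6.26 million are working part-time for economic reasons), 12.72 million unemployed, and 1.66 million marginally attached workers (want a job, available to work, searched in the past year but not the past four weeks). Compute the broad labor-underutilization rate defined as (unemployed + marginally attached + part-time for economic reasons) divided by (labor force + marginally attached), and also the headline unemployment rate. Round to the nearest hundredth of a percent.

Broad underutilization rate ≈ 11.36%; headline unemployment rate ≈ 7.06%.

Labor force = 167.39 + 12.72 = 180.11 million.
Numerator = 12.72 + 1.66 + 6.26 = 20.64 million.
Denominator = 180.11 + 1.66 = 181.77 million.
Broad rate = 20.64 / 181.77 = 11.36%.
Headline unemployment rate = 12.72 / 180.11 = 7.06%.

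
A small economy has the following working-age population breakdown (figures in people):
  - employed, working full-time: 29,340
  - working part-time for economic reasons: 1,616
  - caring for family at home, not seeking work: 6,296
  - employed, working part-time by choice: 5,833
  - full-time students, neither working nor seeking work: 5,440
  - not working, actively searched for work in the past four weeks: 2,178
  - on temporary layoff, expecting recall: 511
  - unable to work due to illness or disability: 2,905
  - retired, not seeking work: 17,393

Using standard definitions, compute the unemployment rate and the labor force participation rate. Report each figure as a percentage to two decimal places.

Unemployment rate ≈ 6.81%; labor force participation rate ≈ 55.20%.

Employed = 29,340 + 1,616 + 5,833 = 36,789 (anyone who worked, including part-time for economic reasons, counts as employed).
Unemployed = 2,178 + 511 = 2,689 (jobless and actively searching, or on temporary layoff).
Labor force = 36,789 + 2,689 = 39,478.
Not in labor force = 6,296 + 5,440 + 2,905 + 17,393 = 32,034 (those not working and not actively searching are outside the labor force).
Civilian working-age population = 39,478 + 32,034 = 71,512.
Unemployment rate = 2,689 / 39,478 = 6.81%.
Labor force participation rate = 39,478 / 71,512 = 55.20%.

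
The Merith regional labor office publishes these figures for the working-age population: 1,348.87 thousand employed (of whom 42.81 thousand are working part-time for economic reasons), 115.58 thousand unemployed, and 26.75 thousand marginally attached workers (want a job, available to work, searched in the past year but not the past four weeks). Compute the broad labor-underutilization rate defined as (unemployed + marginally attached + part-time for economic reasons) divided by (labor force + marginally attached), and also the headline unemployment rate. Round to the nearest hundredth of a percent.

Broad underutilization rate ≈ 12.42%; headline unemployment rate ≈ 7.89%.

Labor force = 1,348.87 + 115.58 = 1,464.45 thousand.
Numerator = 115.58 + 26.75 + 42.81 = 185.14 thousand.
Denominator = 1,464.45 + 26.75 = 1,491.20 thousand.
Broad rate = 185.14 / 1,491.20 = 12.42%.
Headline unemployment rate = 115.58 / 1,464.45 = 7.89%.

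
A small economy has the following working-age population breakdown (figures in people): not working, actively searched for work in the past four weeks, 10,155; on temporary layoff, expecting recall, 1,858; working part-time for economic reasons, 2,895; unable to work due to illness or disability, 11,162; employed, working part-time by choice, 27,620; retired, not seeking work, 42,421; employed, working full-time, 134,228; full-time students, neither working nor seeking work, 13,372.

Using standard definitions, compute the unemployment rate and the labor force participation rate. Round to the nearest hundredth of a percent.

Employed = 2,895 + 27,620 + 134,228 = 164,743 (anyone who worked, including part-time for economic reasons, counts as employed).
Unemployed = 10,155 + 1,858 = 12,013 (jobless and actively searching, or on temporary layoff).
Labor force = 164,743 + 12,013 = 176,756.
Not in labor force = 11,162 + 42,421 + 13,372 = 66,955 (those not working and not actively searching are outside the labor force).
Civilian working-age population = 176,756 + 66,955 = 243,711.
Unemployment rate = 12,013 / 176,756 = 6.80%.
Labor force participation rate = 176,756 / 243,711 = 72.53%.

Unemployment rate ≈ 6.80%; labor force participation rate ≈ 72.53%.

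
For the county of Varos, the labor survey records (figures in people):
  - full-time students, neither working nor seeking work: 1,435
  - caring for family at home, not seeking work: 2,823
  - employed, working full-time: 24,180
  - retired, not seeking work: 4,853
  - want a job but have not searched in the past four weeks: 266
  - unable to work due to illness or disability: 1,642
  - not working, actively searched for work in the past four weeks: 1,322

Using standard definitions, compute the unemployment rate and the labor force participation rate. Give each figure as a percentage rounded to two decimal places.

Employed = 24,180.
Unemployed = 1,322.
Labor force = 24,180 + 1,322 = 25,502.
Not in labor force = 1,435 + 2,823 + 4,853 + 266 + 1,642 = 11,019 (those not working and not actively searching are outside the labor force — including those who want a job but have given up searching).
Civilian working-age population = 25,502 + 11,019 = 36,521.
Unemployment rate = 1,322 / 25,502 = 5.18%.
Labor force participation rate = 25,502 / 36,521 = 69.83%.

Unemployment rate ≈ 5.18%; labor force participation rate ≈ 69.83%.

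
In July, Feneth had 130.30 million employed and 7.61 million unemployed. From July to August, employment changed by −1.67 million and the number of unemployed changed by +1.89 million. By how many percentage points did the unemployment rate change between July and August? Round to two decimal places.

July: labor force = 130.30 + 7.61 = 137.91; u = 7.61/137.91 = 5.52%.
August: labor force = 128.63 + 9.50 = 138.13; u = 9.50/138.13 = 6.88%.
Change = 6.88% − 5.52% = +1.36 pp.

The unemployment rate changed by +1.36 percentage points.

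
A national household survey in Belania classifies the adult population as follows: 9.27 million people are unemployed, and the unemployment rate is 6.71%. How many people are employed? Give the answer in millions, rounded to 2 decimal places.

Labor force = U / u = 9.27 / 0.0671 ≈ 138.15 million.
Employed = labor force − unemployed = 138.15 − 9.27 = 128.88 million.

About 128.88 million are employed.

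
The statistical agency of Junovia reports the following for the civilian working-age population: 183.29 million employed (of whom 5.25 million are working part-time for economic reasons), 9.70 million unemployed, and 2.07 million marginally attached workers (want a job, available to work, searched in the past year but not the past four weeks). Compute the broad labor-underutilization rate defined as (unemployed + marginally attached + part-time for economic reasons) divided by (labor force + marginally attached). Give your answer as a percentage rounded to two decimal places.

Labor force = 183.29 + 9.70 = 192.99 million.
Numerator = 9.70 + 2.07 + 5.25 = 17.02 million.
Denominator = 192.99 + 2.07 = 195.06 million.
Broad rate = 17.02 / 195.06 = 8.73%.

Broad underutilization rate ≈ 8.73%.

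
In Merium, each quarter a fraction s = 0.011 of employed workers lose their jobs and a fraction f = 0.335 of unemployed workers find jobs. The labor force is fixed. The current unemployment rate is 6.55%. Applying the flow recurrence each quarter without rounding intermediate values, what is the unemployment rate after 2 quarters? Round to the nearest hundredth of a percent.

Unemployment rate after two quarters ≈ 4.62%.

With a fixed labor force, u_{t+1} = u_t + s·(1−u_t) − f·u_t = u_t·(1−s−f) + s.
Here 1−s−f = 0.654 and s = 0.011.
u_1 = 0.065500 × 0.654 + 0.011 = 0.053837.
u_2 = 0.053837 × 0.654 + 0.011 = 0.046209.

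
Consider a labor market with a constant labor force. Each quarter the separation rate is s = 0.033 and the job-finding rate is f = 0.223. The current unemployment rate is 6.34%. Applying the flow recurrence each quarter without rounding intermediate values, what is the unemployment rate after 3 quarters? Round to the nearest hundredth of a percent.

With a fixed labor force, u_{t+1} = u_t + s·(1−u_t) − f·u_t = u_t·(1−s−f) + s.
Here 1−s−f = 0.744 and s = 0.033.
u_1 = 0.063400 × 0.744 + 0.033 = 0.080170.
u_2 = 0.080170 × 0.744 + 0.033 = 0.092646.
u_3 = 0.092646 × 0.744 + 0.033 = 0.101929.

Unemployment rate after three quarters ≈ 10.19%.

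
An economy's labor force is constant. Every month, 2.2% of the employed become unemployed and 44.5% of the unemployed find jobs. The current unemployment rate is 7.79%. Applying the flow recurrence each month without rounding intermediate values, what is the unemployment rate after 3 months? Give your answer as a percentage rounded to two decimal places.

Unemployment rate after three months ≈ 5.18%.

With a fixed labor force, u_{t+1} = u_t + s·(1−u_t) − f·u_t = u_t·(1−s−f) + s.
Here 1−s−f = 0.533 and s = 0.022.
u_1 = 0.077900 × 0.533 + 0.022 = 0.063521.
u_2 = 0.063521 × 0.533 + 0.022 = 0.055857.
u_3 = 0.055857 × 0.533 + 0.022 = 0.051772.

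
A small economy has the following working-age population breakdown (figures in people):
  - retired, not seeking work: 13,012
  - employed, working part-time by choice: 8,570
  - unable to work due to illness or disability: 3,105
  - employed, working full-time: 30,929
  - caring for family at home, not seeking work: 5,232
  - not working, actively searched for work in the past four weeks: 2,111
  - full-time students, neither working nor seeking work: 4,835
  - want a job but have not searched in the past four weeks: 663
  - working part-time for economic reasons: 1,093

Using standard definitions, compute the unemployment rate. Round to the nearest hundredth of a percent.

Unemployment rate ≈ 4.94%.

Employed = 8,570 + 30,929 + 1,093 = 40,592 (anyone who worked, including part-time for economic reasons, counts as employed).
Unemployed = 2,111.
Labor force = 40,592 + 2,111 = 42,703.
Unemployment rate = 2,111 / 42,703 = 4.94%.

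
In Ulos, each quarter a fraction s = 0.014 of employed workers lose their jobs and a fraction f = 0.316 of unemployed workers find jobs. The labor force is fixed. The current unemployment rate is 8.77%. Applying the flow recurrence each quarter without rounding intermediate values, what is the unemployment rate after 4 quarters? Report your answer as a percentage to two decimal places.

With a fixed labor force, u_{t+1} = u_t + s·(1−u_t) − f·u_t = u_t·(1−s−f) + s.
Here 1−s−f = 0.670 and s = 0.014.
u_1 = 0.087700 × 0.670 + 0.014 = 0.072759.
u_2 = 0.072759 × 0.670 + 0.014 = 0.062749.
u_3 = 0.062749 × 0.670 + 0.014 = 0.056042.
u_4 = 0.056042 × 0.670 + 0.014 = 0.051548.

Unemployment rate after four quarters ≈ 5.15%.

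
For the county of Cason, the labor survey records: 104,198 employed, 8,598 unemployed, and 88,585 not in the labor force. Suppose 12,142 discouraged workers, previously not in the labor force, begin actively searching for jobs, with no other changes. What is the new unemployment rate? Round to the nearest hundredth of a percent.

Initially, labor force = 104,198 + 8,598 = 112,796, so u = 8,598/112,796 = 7.62%.
After the change, unemployed and labor force both rise by 12,142 → E = 104,198, U = 20,740, labor force = 124,938.
New unemployment rate = 20,740 / 124,938 = 16.60%.

New unemployment rate ≈ 16.60%.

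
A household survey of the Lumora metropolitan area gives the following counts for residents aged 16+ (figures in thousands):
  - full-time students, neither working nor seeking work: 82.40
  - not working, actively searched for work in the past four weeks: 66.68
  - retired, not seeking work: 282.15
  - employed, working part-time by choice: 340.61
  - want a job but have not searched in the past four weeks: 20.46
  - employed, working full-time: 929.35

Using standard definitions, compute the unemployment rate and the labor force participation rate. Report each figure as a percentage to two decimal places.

Employed = 340.61 + 929.35 = 1,269.96 thousand.
Unemployed = 66.68 thousand.
Labor force = 1,269.96 + 66.68 = 1,336.64 thousand.
Not in labor force = 82.40 + 282.15 + 20.46 = 385.01 thousand (those not working and not actively searching are outside the labor force — including those who want a job but have given up searching).
Civilian working-age population = 1,336.64 + 385.01 = 1,721.65 thousand.
Unemployment rate = 66.68 / 1,336.64 = 4.99%.
Labor force participation rate = 1,336.64 / 1,721.65 = 77.64%.

Unemployment rate ≈ 4.99%; labor force participation rate ≈ 77.64%.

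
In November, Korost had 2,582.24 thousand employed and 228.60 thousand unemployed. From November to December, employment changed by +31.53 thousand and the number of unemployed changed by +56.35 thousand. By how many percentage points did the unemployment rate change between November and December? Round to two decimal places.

November: labor force = 2,582.24 + 228.60 = 2,810.84; u = 228.60/2,810.84 = 8.13%.
December: labor force = 2,613.77 + 284.95 = 2,898.72; u = 284.95/2,898.72 = 9.83%.
Change = 9.83% − 8.13% = +1.70 pp.

The unemployment rate changed by +1.70 percentage points.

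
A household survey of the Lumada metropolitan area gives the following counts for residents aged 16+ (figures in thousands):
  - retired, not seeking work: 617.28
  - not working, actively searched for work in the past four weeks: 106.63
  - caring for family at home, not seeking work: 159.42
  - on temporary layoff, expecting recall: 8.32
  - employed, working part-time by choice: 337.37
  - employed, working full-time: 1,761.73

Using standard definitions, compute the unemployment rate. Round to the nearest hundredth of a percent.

Employed = 337.37 + 1,761.73 = 2,099.10 thousand.
Unemployed = 106.63 + 8.32 = 114.95 thousand (jobless and actively searching, or on temporary layoff).
Labor force = 2,099.10 + 114.95 = 2,214.05 thousand.
Unemployment rate = 114.95 / 2,214.05 = 5.19%.

Unemployment rate ≈ 5.19%.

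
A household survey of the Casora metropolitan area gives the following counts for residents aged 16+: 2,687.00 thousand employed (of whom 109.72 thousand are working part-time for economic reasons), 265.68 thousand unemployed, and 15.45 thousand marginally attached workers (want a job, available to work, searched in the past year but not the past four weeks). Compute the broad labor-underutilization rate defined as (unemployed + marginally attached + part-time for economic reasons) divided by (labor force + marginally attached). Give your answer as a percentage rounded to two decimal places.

Broad underutilization rate ≈ 13.17%.

Labor force = 2,687.00 + 265.68 = 2,952.68 thousand.
Numerator = 265.68 + 15.45 + 109.72 = 390.85 thousand.
Denominator = 2,952.68 + 15.45 = 2,968.13 thousand.
Broad rate = 390.85 / 2,968.13 = 13.17%.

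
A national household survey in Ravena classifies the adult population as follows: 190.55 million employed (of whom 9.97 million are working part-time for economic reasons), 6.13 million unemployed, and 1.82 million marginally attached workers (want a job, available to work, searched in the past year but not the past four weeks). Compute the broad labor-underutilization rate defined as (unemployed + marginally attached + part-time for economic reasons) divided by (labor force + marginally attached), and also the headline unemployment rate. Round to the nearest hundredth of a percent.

Labor force = 190.55 + 6.13 = 196.68 million.
Numerator = 6.13 + 1.82 + 9.97 = 17.92 million.
Denominator = 196.68 + 1.82 = 198.50 million.
Broad rate = 17.92 / 198.50 = 9.03%.
Headline unemployment rate = 6.13 / 196.68 = 3.12%.

Broad underutilization rate ≈ 9.03%; headline unemployment rate ≈ 3.12%.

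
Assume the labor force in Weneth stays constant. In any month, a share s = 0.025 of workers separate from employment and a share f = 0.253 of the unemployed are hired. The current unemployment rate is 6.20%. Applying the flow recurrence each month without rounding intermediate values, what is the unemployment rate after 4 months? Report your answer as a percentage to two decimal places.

Unemployment rate after four months ≈ 8.23%.

With a fixed labor force, u_{t+1} = u_t + s·(1−u_t) − f·u_t = u_t·(1−s−f) + s.
Here 1−s−f = 0.722 and s = 0.025.
u_1 = 0.062000 × 0.722 + 0.025 = 0.069764.
u_2 = 0.069764 × 0.722 + 0.025 = 0.075370.
u_3 = 0.075370 × 0.722 + 0.025 = 0.079417.
u_4 = 0.079417 × 0.722 + 0.025 = 0.082339.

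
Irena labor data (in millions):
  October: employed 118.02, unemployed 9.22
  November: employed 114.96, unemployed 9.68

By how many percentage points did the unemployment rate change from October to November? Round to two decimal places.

The unemployment rate changed by +0.52 percentage points.

October: labor force = 118.02 + 9.22 = 127.24; u = 9.22/127.24 = 7.25%.
November: labor force = 114.96 + 9.68 = 124.64; u = 9.68/124.64 = 7.77%.
Change = 7.77% − 7.25% = +0.52 pp.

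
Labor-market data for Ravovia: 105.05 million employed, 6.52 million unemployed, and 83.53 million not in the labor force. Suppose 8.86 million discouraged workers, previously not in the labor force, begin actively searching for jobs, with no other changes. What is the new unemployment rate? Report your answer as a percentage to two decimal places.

Initially, labor force = 105.05 + 6.52 = 111.57 million, so u = 6.52/111.57 = 5.84%.
After the change, unemployed and labor force both rise by 8.86 → E = 105.05, U = 15.38, labor force = 120.43 million.
New unemployment rate = 15.38 / 120.43 = 12.77%.

New unemployment rate ≈ 12.77%.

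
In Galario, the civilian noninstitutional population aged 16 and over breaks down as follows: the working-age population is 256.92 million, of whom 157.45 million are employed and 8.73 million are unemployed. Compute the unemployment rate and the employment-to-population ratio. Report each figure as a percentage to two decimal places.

Labor force = employed + unemployed = 157.45 + 8.73 = 166.18 million.
Unemployment rate = 8.73 / 166.18 = 5.25%.
Employment-population ratio = 157.45 / 256.92 = 61.28%.

Unemployment rate ≈ 5.25%; employment-population ratio ≈ 61.28%.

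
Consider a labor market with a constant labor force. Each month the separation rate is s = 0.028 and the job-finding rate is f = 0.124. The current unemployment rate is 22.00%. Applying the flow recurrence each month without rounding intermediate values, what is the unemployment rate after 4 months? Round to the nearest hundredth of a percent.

With a fixed labor force, u_{t+1} = u_t + s·(1−u_t) − f·u_t = u_t·(1−s−f) + s.
Here 1−s−f = 0.848 and s = 0.028.
u_1 = 0.220000 × 0.848 + 0.028 = 0.214560.
u_2 = 0.214560 × 0.848 + 0.028 = 0.209947.
u_3 = 0.209947 × 0.848 + 0.028 = 0.206035.
u_4 = 0.206035 × 0.848 + 0.028 = 0.202718.

Unemployment rate after four months ≈ 20.27%.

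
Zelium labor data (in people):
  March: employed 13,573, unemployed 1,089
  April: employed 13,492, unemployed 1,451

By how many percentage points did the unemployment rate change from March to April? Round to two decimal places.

March: labor force = 13,573 + 1,089 = 14,662; u = 1,089/14,662 = 7.43%.
April: labor force = 13,492 + 1,451 = 14,943; u = 1,451/14,943 = 9.71%.
Change = 9.71% − 7.43% = +2.28 pp.

The unemployment rate changed by +2.28 percentage points.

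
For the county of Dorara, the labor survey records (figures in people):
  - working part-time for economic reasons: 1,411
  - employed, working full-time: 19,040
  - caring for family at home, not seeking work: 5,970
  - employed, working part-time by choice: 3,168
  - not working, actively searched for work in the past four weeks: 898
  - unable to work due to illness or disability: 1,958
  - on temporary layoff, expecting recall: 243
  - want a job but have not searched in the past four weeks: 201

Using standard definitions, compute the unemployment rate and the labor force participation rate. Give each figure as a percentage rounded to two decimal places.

Unemployment rate ≈ 4.61%; labor force participation rate ≈ 75.28%.

Employed = 1,411 + 19,040 + 3,168 = 23,619 (anyone who worked, including part-time for economic reasons, counts as employed).
Unemployed = 898 + 243 = 1,141 (jobless and actively searching, or on temporary layoff).
Labor force = 23,619 + 1,141 = 24,760.
Not in labor force = 5,970 + 1,958 + 201 = 8,129 (those not working and not actively searching are outside the labor force — including those who want a job but have given up searching).
Civilian working-age population = 24,760 + 8,129 = 32,889.
Unemployment rate = 1,141 / 24,760 = 4.61%.
Labor force participation rate = 24,760 / 32,889 = 75.28%.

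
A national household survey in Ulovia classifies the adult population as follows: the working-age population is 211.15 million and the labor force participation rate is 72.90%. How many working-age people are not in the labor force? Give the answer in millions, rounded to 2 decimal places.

Share not in the labor force = 1 − 0.7290 = 0.2710.
Not in labor force = 0.2710 × 211.15 ≈ 57.22 million.

About 57.22 million are not in the labor force.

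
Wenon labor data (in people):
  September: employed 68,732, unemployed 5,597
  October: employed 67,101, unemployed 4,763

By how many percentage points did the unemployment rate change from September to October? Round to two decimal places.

September: labor force = 68,732 + 5,597 = 74,329; u = 5,597/74,329 = 7.53%.
October: labor force = 67,101 + 4,763 = 71,864; u = 4,763/71,864 = 6.63%.
Change = 6.63% − 7.53% = −0.90 pp.

The unemployment rate changed by −0.90 percentage points.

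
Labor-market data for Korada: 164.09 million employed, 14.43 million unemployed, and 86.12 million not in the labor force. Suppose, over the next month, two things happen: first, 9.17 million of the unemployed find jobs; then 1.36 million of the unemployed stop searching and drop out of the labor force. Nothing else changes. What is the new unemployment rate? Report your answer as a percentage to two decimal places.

New unemployment rate ≈ 2.20%.

Initially, labor force = 164.09 + 14.43 = 178.52 million, so u = 14.43/178.52 = 8.08%.
After the first change, unemployed falls and employed rises by 9.17; labor force unchanged → E = 173.26, U = 5.26, labor force = 178.52 million.
After the second change, unemployed and labor force both fall by 1.36 → E = 173.26, U = 3.90, labor force = 177.16 million.
New unemployment rate = 3.90 / 177.16 = 2.20%.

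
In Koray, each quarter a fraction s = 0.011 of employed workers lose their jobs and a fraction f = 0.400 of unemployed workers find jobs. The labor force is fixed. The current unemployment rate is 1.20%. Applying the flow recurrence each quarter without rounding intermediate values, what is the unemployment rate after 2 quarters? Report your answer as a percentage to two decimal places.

Unemployment rate after two quarters ≈ 2.16%.

With a fixed labor force, u_{t+1} = u_t + s·(1−u_t) − f·u_t = u_t·(1−s−f) + s.
Here 1−s−f = 0.589 and s = 0.011.
u_1 = 0.012000 × 0.589 + 0.011 = 0.018068.
u_2 = 0.018068 × 0.589 + 0.011 = 0.021642.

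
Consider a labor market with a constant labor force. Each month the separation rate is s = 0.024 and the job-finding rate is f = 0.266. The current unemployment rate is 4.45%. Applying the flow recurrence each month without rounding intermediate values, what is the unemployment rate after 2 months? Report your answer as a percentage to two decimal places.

Unemployment rate after two months ≈ 6.35%.

With a fixed labor force, u_{t+1} = u_t + s·(1−u_t) − f·u_t = u_t·(1−s−f) + s.
Here 1−s−f = 0.710 and s = 0.024.
u_1 = 0.044500 × 0.710 + 0.024 = 0.055595.
u_2 = 0.055595 × 0.710 + 0.024 = 0.063472.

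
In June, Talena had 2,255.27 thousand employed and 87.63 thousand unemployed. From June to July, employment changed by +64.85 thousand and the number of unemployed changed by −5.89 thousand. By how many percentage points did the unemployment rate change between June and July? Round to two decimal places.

The unemployment rate changed by −0.34 percentage points.

June: labor force = 2,255.27 + 87.63 = 2,342.90; u = 87.63/2,342.90 = 3.74%.
July: labor force = 2,320.12 + 81.74 = 2,401.86; u = 81.74/2,401.86 = 3.40%.
Change = 3.40% − 3.74% = −0.34 pp.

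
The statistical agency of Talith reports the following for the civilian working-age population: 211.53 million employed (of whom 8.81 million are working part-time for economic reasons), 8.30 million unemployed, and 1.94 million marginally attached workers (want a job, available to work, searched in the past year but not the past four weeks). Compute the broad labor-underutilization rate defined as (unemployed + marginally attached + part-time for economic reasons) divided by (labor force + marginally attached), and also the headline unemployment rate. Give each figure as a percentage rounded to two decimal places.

Broad underutilization rate ≈ 8.59%; headline unemployment rate ≈ 3.78%.

Labor force = 211.53 + 8.30 = 219.83 million.
Numerator = 8.30 + 1.94 + 8.81 = 19.05 million.
Denominator = 219.83 + 1.94 = 221.77 million.
Broad rate = 19.05 / 221.77 = 8.59%.
Headline unemployment rate = 8.30 / 219.83 = 3.78%.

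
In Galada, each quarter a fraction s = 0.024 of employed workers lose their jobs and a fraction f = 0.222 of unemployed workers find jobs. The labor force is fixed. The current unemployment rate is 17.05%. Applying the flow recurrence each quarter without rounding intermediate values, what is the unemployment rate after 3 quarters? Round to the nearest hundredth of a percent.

Unemployment rate after three quarters ≈ 12.88%.

With a fixed labor force, u_{t+1} = u_t + s·(1−u_t) − f·u_t = u_t·(1−s−f) + s.
Here 1−s−f = 0.754 and s = 0.024.
u_1 = 0.170500 × 0.754 + 0.024 = 0.152557.
u_2 = 0.152557 × 0.754 + 0.024 = 0.139028.
u_3 = 0.139028 × 0.754 + 0.024 = 0.128827.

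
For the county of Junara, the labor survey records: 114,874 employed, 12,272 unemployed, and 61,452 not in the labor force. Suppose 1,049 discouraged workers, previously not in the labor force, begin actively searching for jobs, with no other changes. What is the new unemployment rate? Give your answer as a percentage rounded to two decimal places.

Initially, labor force = 114,874 + 12,272 = 127,146, so u = 12,272/127,146 = 9.65%.
After the change, unemployed and labor force both rise by 1,049 → E = 114,874, U = 13,321, labor force = 128,195.
New unemployment rate = 13,321 / 128,195 = 10.39%.

New unemployment rate ≈ 10.39%.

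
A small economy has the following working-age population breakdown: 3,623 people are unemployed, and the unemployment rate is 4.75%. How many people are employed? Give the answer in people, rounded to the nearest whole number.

About 72,651 are employed.

Labor force = U / u = 3,623 / 0.0475 ≈ 76,274.
Employed = labor force − unemployed = 76,274 − 3,623 = 72,651.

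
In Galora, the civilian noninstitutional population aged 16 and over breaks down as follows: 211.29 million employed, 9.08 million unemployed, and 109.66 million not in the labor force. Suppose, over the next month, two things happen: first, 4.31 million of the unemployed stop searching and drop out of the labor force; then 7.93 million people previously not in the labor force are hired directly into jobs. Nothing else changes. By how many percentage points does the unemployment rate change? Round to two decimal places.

The unemployment rate changes by −1.99 percentage points.

Initially, labor force = 211.29 + 9.08 = 220.37 million, so u = 9.08/220.37 = 4.12%.
After the first change, unemployed and labor force both fall by 4.31 → E = 211.29, U = 4.77, labor force = 216.06 million.
After the second change, employed and labor force both rise by 7.93; unemployed unchanged → E = 219.22, U = 4.77, labor force = 223.99 million.
New unemployment rate = 4.77 / 223.99 = 2.13%.
Change = 2.13% − 4.12% = −1.99 percentage points.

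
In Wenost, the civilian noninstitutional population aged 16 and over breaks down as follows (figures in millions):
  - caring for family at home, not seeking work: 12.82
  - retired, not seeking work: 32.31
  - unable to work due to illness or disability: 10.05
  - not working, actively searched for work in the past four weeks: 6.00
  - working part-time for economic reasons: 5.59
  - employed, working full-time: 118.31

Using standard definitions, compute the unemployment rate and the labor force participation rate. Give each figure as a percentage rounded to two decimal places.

Unemployment rate ≈ 4.62%; labor force participation rate ≈ 70.19%.

Employed = 5.59 + 118.31 = 123.90 million (anyone who worked, including part-time for economic reasons, counts as employed).
Unemployed = 6.00 million.
Labor force = 123.90 + 6.00 = 129.90 million.
Not in labor force = 12.82 + 32.31 + 10.05 = 55.18 million (those not working and not actively searching are outside the labor force).
Civilian working-age population = 129.90 + 55.18 = 185.08 million.
Unemployment rate = 6.00 / 129.90 = 4.62%.
Labor force participation rate = 129.90 / 185.08 = 70.19%.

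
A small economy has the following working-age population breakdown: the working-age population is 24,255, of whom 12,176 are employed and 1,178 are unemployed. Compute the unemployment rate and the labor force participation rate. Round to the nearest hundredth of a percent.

Unemployment rate ≈ 8.82%; labor force participation rate ≈ 55.06%.

Labor force = employed + unemployed = 12,176 + 1,178 = 13,354.
Unemployment rate = 1,178 / 13,354 = 8.82%.
Labor force participation rate = 13,354 / 24,255 = 55.06%.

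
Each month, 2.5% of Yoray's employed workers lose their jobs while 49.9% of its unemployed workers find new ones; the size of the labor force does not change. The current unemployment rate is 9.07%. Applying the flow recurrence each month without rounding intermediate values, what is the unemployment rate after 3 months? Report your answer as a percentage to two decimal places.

Unemployment rate after three months ≈ 5.23%.

With a fixed labor force, u_{t+1} = u_t + s·(1−u_t) − f·u_t = u_t·(1−s−f) + s.
Here 1−s−f = 0.476 and s = 0.025.
u_1 = 0.090700 × 0.476 + 0.025 = 0.068173.
u_2 = 0.068173 × 0.476 + 0.025 = 0.057450.
u_3 = 0.057450 × 0.476 + 0.025 = 0.052346.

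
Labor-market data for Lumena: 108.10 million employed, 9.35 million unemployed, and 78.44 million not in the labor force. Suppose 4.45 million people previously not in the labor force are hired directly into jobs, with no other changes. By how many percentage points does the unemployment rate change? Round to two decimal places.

The unemployment rate changes by −0.29 percentage points.

Initially, labor force = 108.10 + 9.35 = 117.45 million, so u = 9.35/117.45 = 7.96%.
After the change, employed and labor force both rise by 4.45; unemployed unchanged → E = 112.55, U = 9.35, labor force = 121.90 million.
New unemployment rate = 9.35 / 121.90 = 7.67%.
Change = 7.67% − 7.96% = −0.29 percentage points.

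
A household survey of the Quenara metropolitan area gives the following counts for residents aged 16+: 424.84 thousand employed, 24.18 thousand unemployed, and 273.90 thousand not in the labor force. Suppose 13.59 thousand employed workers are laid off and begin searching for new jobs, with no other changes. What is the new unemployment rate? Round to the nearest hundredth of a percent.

Initially, labor force = 424.84 + 24.18 = 449.02 thousand, so u = 24.18/449.02 = 5.39%.
After the change, employed falls and unemployed rises by 13.59; labor force unchanged → E = 411.25, U = 37.77, labor force = 449.02 thousand.
New unemployment rate = 37.77 / 449.02 = 8.41%.

New unemployment rate ≈ 8.41%.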